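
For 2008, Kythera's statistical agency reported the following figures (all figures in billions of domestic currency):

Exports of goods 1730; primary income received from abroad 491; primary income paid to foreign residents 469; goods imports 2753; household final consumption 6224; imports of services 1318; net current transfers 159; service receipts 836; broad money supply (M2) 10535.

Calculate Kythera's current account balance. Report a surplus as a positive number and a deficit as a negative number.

Goods balance = 1730 - 2753 = -1023
Services balance = 836 - 1318 = -482
Trade balance (goods + services) = -1023 + (-482) = -1505
Net primary income = 491 - 469 = 22
Net secondary income = 159
Current account = -1505 + 22 + 159 = -1324

-1324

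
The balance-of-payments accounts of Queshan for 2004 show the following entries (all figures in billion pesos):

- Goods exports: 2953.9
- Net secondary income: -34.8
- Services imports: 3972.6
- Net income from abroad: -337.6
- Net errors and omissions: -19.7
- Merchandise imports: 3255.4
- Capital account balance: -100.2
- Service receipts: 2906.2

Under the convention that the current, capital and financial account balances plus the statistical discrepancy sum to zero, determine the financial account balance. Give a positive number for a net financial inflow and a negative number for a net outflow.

1860.2

Goods balance = 2953.9 - 3255.4 = -301.5
Services balance = 2906.2 - 3972.6 = -1066.4
Trade balance (goods + services) = -301.5 + (-1066.4) = -1367.9
Net primary income = -337.6
Net secondary income = -34.8
Current account = -1367.9 + (-337.6) + (-34.8) = -1740.3
Financial account = -(-1740.3 + (-100.2) + (-19.7)) = 1860.2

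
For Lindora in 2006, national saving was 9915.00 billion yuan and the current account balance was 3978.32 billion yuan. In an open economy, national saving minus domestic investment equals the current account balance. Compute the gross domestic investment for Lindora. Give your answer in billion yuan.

5936.68

I = S - CA = 9915.00 - 3978.32 = 5936.68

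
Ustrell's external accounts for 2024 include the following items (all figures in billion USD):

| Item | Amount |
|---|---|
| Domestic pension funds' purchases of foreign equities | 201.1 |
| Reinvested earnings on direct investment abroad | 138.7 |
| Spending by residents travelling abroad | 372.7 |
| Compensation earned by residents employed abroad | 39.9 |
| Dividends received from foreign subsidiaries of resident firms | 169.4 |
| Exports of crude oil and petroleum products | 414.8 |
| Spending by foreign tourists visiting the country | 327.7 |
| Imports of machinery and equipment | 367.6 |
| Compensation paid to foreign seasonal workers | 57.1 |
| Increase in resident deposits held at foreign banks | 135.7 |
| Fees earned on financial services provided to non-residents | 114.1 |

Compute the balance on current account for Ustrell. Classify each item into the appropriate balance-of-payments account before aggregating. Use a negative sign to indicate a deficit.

407.2

Goods: 414.8 - 367.6 = 47.2
Services: 114.1 + 327.7 - 372.7 = 69.1
Primary income: 39.9 - 57.1 + 138.7 + 169.4 = 290.9
Current account = 47.2 + 69.1 + 290.9 = 407.2
(Excluded from the current account — financial account: domestic pension funds' purchases of foreign equities 201.1, increase in resident deposits held at foreign banks 135.7.)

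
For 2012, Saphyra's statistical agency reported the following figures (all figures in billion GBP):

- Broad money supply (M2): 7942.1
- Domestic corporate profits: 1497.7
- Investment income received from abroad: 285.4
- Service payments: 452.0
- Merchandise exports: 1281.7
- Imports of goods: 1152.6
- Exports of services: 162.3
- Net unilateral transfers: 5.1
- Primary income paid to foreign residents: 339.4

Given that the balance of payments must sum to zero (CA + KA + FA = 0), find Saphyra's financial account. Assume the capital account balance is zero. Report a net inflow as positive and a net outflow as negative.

Goods balance = 1281.7 - 1152.6 = 129.1
Services balance = 162.3 - 452.0 = -289.7
Trade balance (goods + services) = 129.1 + (-289.7) = -160.6
Net primary income = 285.4 - 339.4 = -54.0
Net secondary income = 5.1
Current account = -160.6 + (-54.0) + 5.1 = -209.5
Financial account = -(-209.5) = 209.5

209.5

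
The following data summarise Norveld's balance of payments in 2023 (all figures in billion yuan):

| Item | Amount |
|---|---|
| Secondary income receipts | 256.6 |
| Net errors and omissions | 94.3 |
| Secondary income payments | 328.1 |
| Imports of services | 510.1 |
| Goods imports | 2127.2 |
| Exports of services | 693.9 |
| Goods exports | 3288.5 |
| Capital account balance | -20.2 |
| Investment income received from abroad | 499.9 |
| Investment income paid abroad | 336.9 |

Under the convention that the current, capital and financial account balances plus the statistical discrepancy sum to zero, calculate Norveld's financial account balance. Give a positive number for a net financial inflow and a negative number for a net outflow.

-1510.7

Goods balance = 3288.5 - 2127.2 = 1161.3
Services balance = 693.9 - 510.1 = 183.8
Trade balance (goods + services) = 1161.3 + 183.8 = 1345.1
Net primary income = 499.9 - 336.9 = 163.0
Net secondary income = 256.6 - 328.1 = -71.5
Current account = 1345.1 + 163.0 + (-71.5) = 1436.6
Financial account = -(1436.6 + (-20.2) + 94.3) = -1510.7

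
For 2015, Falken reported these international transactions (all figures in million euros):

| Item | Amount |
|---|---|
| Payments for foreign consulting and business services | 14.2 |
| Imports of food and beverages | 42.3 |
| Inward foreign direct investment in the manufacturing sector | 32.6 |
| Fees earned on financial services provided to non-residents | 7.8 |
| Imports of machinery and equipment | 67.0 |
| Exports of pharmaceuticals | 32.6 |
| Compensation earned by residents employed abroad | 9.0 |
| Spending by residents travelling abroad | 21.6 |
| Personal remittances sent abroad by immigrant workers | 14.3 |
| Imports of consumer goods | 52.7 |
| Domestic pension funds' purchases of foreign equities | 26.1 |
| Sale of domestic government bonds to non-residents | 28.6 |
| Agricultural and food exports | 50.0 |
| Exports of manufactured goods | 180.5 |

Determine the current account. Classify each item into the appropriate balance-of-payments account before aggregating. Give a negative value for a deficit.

67.8

Goods: -67.0 + 32.6 + 50.0 - 42.3 - 52.7 + 180.5 = 101.1
Services: -14.2 - 21.6 + 7.8 = -28.0
Primary income: 9.0
Secondary income: -14.3
Current account = 101.1 + (-28.0) + 9.0 + (-14.3) = 67.8
(Excluded from the current account — financial account: inward foreign direct investment in the manufacturing sector 32.6, domestic pension funds' purchases of foreign equities 26.1, sale of domestic government bonds to non-residents 28.6.)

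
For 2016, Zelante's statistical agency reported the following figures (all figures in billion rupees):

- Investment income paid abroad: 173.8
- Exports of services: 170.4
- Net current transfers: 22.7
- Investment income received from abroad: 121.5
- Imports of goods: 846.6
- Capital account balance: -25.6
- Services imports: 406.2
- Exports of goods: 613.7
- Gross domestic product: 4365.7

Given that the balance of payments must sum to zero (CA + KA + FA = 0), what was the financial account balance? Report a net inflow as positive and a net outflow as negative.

Goods balance = 613.7 - 846.6 = -232.9
Services balance = 170.4 - 406.2 = -235.8
Trade balance (goods + services) = -232.9 + (-235.8) = -468.7
Net primary income = 121.5 - 173.8 = -52.3
Net secondary income = 22.7
Current account = -468.7 + (-52.3) + 22.7 = -498.3
Financial account = -(-498.3 + (-25.6)) = 523.9

523.9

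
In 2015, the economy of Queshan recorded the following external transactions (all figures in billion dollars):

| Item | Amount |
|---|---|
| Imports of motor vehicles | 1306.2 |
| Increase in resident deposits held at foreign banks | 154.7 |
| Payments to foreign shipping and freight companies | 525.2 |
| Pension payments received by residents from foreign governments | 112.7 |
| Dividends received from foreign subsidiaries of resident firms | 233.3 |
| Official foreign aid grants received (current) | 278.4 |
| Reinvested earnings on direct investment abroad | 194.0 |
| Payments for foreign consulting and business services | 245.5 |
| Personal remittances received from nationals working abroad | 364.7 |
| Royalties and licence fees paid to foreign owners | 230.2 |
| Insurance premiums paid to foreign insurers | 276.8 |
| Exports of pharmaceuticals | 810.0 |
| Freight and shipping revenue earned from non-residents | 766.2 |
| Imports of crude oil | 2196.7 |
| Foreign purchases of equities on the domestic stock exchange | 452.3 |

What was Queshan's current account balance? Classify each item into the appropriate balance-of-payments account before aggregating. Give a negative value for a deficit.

Goods: -1306.2 - 2196.7 + 810.0 = -2692.9
Services: -245.5 - 230.2 - 525.2 + 766.2 - 276.8 = -511.5
Primary income: 233.3 + 194.0 = 427.3
Secondary income: 364.7 + 278.4 + 112.7 = 755.8
Current account = (-2692.9) + (-511.5) + 427.3 + 755.8 = -2021.3
(Excluded from the current account — financial account: increase in resident deposits held at foreign banks 154.7, foreign purchases of equities on the domestic stock exchange 452.3.)

-2021.3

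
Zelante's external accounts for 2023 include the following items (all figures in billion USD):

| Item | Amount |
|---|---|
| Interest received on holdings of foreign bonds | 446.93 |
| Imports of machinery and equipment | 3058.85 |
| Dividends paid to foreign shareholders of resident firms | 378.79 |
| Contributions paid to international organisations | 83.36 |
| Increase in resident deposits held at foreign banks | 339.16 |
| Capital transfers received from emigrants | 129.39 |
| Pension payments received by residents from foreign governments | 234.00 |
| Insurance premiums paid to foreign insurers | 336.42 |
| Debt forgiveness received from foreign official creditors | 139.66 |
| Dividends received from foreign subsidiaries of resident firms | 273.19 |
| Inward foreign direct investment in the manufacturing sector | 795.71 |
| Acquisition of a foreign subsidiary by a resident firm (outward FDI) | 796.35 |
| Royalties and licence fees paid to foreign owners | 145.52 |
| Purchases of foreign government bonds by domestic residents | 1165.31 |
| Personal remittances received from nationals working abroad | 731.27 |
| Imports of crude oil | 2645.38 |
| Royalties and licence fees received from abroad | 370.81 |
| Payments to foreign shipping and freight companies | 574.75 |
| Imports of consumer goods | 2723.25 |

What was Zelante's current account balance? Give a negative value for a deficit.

Goods: -3058.85 - 2723.25 - 2645.38 = -8427.48
Services: -574.75 - 336.42 - 145.52 + 370.81 = -685.88
Primary income: -378.79 + 446.93 + 273.19 = 341.33
Secondary income: 731.27 - 83.36 + 234.00 = 881.91
Current account = (-8427.48) + (-685.88) + 341.33 + 881.91 = -7890.12
(Excluded from the current account — financial account: increase in resident deposits held at foreign banks 339.16, inward foreign direct investment in the manufacturing sector 795.71, acquisition of a foreign subsidiary by a resident firm (outward FDI) 796.35, purchases of foreign government bonds by domestic residents 1165.31; capital account: capital transfers received from emigrants 129.39, debt forgiveness received from foreign official creditors 139.66.)

-7890.12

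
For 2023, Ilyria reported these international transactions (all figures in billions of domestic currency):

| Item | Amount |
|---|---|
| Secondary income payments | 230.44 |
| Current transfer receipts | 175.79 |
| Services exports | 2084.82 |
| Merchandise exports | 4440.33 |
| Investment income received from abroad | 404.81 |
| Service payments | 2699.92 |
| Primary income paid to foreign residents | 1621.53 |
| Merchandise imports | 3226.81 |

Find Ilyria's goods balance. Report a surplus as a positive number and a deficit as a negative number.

Goods balance = 4440.33 - 3226.81 = 1213.52

1213.52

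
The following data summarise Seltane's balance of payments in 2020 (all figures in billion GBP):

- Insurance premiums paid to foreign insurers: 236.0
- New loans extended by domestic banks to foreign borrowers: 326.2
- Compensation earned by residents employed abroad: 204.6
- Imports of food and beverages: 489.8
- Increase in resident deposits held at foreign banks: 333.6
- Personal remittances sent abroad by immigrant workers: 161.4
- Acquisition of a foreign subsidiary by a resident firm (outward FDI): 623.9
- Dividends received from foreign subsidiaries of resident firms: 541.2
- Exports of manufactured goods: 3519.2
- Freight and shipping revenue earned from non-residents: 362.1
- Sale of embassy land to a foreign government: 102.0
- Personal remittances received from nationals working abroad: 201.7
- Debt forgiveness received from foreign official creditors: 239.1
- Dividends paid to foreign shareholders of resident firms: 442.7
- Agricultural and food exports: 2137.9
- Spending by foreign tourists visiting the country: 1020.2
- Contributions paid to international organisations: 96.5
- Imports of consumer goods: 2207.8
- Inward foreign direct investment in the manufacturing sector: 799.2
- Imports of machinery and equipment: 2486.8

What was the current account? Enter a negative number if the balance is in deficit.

Goods: 2137.9 - 2486.8 - 489.8 + 3519.2 - 2207.8 = 472.7
Services: -236.0 + 362.1 + 1020.2 = 1146.3
Primary income: -442.7 + 204.6 + 541.2 = 303.1
Secondary income: -161.4 - 96.5 + 201.7 = -56.2
Current account = 472.7 + 1146.3 + 303.1 + (-56.2) = 1865.9
(Excluded from the current account — financial account: new loans extended by domestic banks to foreign borrowers 326.2, increase in resident deposits held at foreign banks 333.6, acquisition of a foreign subsidiary by a resident firm (outward FDI) 623.9, inward foreign direct investment in the manufacturing sector 799.2; capital account: sale of embassy land to a foreign government 102.0, debt forgiveness received from foreign official creditors 239.1.)

1865.9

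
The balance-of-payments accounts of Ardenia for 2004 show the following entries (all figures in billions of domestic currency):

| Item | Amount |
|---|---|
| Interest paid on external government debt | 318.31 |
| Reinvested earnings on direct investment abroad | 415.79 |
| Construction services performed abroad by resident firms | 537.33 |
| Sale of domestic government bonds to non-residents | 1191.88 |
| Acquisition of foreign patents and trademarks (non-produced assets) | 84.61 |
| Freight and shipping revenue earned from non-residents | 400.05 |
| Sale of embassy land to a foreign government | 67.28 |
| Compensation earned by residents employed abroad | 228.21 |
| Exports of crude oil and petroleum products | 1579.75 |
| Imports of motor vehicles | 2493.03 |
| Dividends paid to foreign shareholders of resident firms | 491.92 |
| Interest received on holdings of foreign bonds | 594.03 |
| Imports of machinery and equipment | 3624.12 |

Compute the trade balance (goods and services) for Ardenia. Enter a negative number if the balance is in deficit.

Goods: 1579.75 - 2493.03 - 3624.12 = -4537.40
Services: 400.05 + 537.33 = 937.38
Trade balance = -4537.40 + 937.38 = -3600.02
(Excluded from the trade balance — primary income: interest paid on external government debt 318.31, reinvested earnings on direct investment abroad 415.79, compensation earned by residents employed abroad 228.21, dividends paid to foreign shareholders of resident firms 491.92, interest received on holdings of foreign bonds 594.03; financial account: sale of domestic government bonds to non-residents 1191.88; capital account: acquisition of foreign patents and trademarks (non-produced assets) 84.61, sale of embassy land to a foreign government 67.28.)

-3600.02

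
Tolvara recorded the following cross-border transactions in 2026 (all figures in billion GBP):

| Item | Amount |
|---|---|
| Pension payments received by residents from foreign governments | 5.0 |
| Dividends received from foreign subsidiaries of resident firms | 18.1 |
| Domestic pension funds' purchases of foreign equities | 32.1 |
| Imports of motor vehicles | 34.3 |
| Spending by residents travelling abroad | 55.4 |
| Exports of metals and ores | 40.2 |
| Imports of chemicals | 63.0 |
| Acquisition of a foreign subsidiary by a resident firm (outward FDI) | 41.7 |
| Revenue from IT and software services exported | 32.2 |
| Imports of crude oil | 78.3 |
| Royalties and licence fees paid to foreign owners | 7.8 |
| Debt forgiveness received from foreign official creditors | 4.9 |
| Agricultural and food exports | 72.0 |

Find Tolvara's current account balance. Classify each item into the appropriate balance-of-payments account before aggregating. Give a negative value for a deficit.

-71.3

Goods: -34.3 + 40.2 + 72.0 - 78.3 - 63.0 = -63.4
Services: -7.8 + 32.2 - 55.4 = -31.0
Primary income: 18.1
Secondary income: 5.0
Current account = (-63.4) + (-31.0) + 18.1 + 5.0 = -71.3
(Excluded from the current account — financial account: domestic pension funds' purchases of foreign equities 32.1, acquisition of a foreign subsidiary by a resident firm (outward FDI) 41.7; capital account: debt forgiveness received from foreign official creditors 4.9.)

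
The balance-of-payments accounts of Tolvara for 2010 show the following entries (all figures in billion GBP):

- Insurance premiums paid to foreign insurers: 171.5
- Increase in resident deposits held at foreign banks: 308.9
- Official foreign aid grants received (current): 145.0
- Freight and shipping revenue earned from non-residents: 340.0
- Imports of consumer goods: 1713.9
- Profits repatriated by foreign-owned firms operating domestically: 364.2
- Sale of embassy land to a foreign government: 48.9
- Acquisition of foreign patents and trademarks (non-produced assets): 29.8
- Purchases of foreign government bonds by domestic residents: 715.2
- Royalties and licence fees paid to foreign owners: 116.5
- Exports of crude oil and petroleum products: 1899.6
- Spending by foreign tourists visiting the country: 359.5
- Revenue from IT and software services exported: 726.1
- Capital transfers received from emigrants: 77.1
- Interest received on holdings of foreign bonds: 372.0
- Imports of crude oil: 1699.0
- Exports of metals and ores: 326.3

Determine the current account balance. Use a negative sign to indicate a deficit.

103.4

Goods: -1699.0 + 1899.6 + 326.3 - 1713.9 = -1187.0
Services: 359.5 + 726.1 - 171.5 + 340.0 - 116.5 = 1137.6
Primary income: -364.2 + 372.0 = 7.8
Secondary income: 145.0
Current account = (-1187.0) + 1137.6 + 7.8 + 145.0 = 103.4
(Excluded from the current account — financial account: increase in resident deposits held at foreign banks 308.9, purchases of foreign government bonds by domestic residents 715.2; capital account: sale of embassy land to a foreign government 48.9, acquisition of foreign patents and trademarks (non-produced assets) 29.8, capital transfers received from emigrants 77.1.)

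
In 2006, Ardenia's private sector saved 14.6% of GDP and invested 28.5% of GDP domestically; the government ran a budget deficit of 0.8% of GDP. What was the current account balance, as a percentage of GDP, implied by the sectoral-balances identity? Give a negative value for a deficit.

-14.7

By the sectoral-balances identity, CA = (S_private - I) + (T - G).
Private balance = 14.6 - 28.5 = -13.9
Government balance (T - G) = -0.8
CA = -13.9 + (-0.8) = -14.7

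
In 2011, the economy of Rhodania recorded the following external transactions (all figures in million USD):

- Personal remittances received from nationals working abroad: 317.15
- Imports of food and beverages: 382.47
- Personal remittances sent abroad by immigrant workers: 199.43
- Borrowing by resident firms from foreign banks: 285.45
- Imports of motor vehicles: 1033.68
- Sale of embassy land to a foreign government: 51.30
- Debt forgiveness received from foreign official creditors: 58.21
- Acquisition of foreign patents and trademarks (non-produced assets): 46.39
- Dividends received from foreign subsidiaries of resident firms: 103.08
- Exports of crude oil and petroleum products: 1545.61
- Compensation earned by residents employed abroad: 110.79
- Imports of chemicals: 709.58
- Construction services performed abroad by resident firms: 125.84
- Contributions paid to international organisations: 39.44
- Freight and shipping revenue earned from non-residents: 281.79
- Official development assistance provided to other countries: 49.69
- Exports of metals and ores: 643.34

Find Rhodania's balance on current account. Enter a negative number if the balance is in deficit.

Goods: -709.58 - 382.47 + 643.34 - 1033.68 + 1545.61 = 63.22
Services: 281.79 + 125.84 = 407.63
Primary income: 110.79 + 103.08 = 213.87
Secondary income: -199.43 - 49.69 + 317.15 - 39.44 = 28.59
Current account = 63.22 + 407.63 + 213.87 + 28.59 = 713.31
(Excluded from the current account — financial account: borrowing by resident firms from foreign banks 285.45; capital account: sale of embassy land to a foreign government 51.30, debt forgiveness received from foreign official creditors 58.21, acquisition of foreign patents and trademarks (non-produced assets) 46.39.)

713.31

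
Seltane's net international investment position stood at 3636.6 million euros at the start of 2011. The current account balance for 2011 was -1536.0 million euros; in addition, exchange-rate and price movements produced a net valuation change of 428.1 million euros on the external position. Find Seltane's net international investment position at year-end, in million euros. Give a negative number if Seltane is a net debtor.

Change in NIIP = current account + net valuation change = -1536.0 + 428.1 = -1107.9
End-of-year NIIP = 3636.6 + (-1107.9) = 2528.7

2528.7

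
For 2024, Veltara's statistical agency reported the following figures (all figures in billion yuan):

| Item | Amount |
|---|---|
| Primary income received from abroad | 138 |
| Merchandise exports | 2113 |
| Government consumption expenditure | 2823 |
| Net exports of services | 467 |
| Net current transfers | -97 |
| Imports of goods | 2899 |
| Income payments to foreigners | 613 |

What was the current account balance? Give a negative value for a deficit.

Goods balance = 2113 - 2899 = -786
Services balance = 467
Trade balance (goods + services) = -786 + 467 = -319
Net primary income = 138 - 613 = -475
Net secondary income = -97
Current account = -319 + (-475) + (-97) = -891

-891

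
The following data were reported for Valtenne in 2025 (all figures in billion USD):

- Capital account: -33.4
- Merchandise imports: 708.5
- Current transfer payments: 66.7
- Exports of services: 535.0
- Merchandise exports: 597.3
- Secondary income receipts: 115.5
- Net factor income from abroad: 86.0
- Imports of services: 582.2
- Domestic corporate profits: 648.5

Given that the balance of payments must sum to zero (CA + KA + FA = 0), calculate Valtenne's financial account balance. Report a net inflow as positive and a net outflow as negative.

57.0

Goods balance = 597.3 - 708.5 = -111.2
Services balance = 535.0 - 582.2 = -47.2
Trade balance (goods + services) = -111.2 + (-47.2) = -158.4
Net primary income = 86.0
Net secondary income = 115.5 - 66.7 = 48.8
Current account = -158.4 + 86.0 + 48.8 = -23.6
Financial account = -(-23.6 + (-33.4)) = 57.0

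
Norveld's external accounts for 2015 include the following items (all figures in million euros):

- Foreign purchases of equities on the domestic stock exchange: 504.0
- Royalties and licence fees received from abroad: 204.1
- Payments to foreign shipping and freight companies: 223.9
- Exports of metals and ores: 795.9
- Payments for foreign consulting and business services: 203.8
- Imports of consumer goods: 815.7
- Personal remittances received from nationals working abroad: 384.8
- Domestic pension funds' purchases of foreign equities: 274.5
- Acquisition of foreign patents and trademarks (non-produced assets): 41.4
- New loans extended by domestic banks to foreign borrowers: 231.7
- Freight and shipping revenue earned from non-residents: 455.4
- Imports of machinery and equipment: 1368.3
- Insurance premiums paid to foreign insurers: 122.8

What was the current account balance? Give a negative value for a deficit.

Goods: -1368.3 - 815.7 + 795.9 = -1388.1
Services: -203.8 + 455.4 - 122.8 + 204.1 - 223.9 = 109.0
Secondary income: 384.8
Current account = (-1388.1) + 109.0 + 384.8 = -894.3
(Excluded from the current account — financial account: foreign purchases of equities on the domestic stock exchange 504.0, domestic pension funds' purchases of foreign equities 274.5, new loans extended by domestic banks to foreign borrowers 231.7; capital account: acquisition of foreign patents and trademarks (non-produced assets) 41.4.)

-894.3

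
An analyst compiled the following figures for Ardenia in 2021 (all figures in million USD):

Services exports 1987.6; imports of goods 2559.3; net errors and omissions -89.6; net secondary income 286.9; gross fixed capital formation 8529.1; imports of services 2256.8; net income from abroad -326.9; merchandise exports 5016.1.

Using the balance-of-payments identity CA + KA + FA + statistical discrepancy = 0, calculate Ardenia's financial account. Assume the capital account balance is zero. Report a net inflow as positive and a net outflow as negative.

-2058.0

Goods balance = 5016.1 - 2559.3 = 2456.8
Services balance = 1987.6 - 2256.8 = -269.2
Trade balance (goods + services) = 2456.8 + (-269.2) = 2187.6
Net primary income = -326.9
Net secondary income = 286.9
Current account = 2187.6 + (-326.9) + 286.9 = 2147.6
Financial account = -(2147.6 + (-89.6)) = -2058.0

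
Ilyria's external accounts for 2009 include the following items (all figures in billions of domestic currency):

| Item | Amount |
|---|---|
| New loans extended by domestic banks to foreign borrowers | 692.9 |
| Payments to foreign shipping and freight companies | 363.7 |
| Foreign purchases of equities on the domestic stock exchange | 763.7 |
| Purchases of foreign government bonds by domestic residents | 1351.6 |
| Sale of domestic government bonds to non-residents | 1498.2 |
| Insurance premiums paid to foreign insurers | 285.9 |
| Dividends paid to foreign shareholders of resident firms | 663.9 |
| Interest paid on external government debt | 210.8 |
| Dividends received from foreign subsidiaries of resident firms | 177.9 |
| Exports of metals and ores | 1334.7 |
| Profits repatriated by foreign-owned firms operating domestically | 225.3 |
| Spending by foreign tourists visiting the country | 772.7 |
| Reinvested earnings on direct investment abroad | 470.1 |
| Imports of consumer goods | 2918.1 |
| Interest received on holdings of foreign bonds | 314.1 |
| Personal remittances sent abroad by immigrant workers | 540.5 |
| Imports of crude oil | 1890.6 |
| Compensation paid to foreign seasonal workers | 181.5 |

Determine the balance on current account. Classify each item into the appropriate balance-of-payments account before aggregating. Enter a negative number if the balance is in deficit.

-4210.8

Goods: -2918.1 - 1890.6 + 1334.7 = -3474.0
Services: -285.9 + 772.7 - 363.7 = 123.1
Primary income: 314.1 + 470.1 - 181.5 - 225.3 + 177.9 - 210.8 - 663.9 = -319.4
Secondary income: -540.5
Current account = (-3474.0) + 123.1 + (-319.4) + (-540.5) = -4210.8
(Excluded from the current account — financial account: new loans extended by domestic banks to foreign borrowers 692.9, foreign purchases of equities on the domestic stock exchange 763.7, purchases of foreign government bonds by domestic residents 1351.6, sale of domestic government bonds to non-residents 1498.2.)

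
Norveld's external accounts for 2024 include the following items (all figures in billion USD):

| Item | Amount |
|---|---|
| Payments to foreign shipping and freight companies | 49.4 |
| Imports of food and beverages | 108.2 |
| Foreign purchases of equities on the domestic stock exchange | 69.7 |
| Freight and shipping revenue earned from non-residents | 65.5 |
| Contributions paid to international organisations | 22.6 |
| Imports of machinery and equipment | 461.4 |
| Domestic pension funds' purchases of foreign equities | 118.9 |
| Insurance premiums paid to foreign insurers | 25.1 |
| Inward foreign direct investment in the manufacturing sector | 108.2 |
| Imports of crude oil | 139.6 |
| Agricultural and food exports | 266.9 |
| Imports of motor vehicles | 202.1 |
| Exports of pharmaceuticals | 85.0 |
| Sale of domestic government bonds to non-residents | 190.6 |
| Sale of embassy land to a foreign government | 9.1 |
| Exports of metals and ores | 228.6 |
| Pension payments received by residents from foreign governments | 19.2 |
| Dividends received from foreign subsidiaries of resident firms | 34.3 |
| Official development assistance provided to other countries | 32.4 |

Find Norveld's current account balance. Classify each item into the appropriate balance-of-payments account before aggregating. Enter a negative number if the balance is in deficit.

Goods: 266.9 + 228.6 - 139.6 + 85.0 - 108.2 - 461.4 - 202.1 = -330.8
Services: 65.5 - 25.1 - 49.4 = -9.0
Primary income: 34.3
Secondary income: 19.2 - 22.6 - 32.4 = -35.8
Current account = (-330.8) + (-9.0) + 34.3 + (-35.8) = -341.3
(Excluded from the current account — financial account: foreign purchases of equities on the domestic stock exchange 69.7, domestic pension funds' purchases of foreign equities 118.9, inward foreign direct investment in the manufacturing sector 108.2, sale of domestic government bonds to non-residents 190.6; capital account: sale of embassy land to a foreign government 9.1.)

-341.3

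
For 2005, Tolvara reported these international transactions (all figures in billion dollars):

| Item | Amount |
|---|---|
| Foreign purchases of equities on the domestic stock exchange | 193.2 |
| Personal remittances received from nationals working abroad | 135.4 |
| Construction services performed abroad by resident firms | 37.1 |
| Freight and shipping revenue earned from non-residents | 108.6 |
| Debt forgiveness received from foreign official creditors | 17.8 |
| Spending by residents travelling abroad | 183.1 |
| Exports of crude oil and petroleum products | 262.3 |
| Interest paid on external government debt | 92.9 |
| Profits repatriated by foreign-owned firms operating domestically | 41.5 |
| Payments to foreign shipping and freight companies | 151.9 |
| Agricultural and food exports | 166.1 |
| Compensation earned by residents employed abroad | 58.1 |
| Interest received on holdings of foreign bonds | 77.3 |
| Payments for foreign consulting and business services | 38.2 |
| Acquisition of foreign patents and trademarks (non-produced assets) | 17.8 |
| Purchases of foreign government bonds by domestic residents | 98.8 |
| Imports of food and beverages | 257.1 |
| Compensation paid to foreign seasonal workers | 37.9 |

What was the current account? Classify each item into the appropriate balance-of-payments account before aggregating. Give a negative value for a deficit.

42.3

Goods: 262.3 - 257.1 + 166.1 = 171.3
Services: -151.9 - 38.2 + 37.1 - 183.1 + 108.6 = -227.5
Primary income: -92.9 - 37.9 - 41.5 + 77.3 + 58.1 = -36.9
Secondary income: 135.4
Current account = 171.3 + (-227.5) + (-36.9) + 135.4 = 42.3
(Excluded from the current account — financial account: foreign purchases of equities on the domestic stock exchange 193.2, purchases of foreign government bonds by domestic residents 98.8; capital account: debt forgiveness received from foreign official creditors 17.8, acquisition of foreign patents and trademarks (non-produced assets) 17.8.)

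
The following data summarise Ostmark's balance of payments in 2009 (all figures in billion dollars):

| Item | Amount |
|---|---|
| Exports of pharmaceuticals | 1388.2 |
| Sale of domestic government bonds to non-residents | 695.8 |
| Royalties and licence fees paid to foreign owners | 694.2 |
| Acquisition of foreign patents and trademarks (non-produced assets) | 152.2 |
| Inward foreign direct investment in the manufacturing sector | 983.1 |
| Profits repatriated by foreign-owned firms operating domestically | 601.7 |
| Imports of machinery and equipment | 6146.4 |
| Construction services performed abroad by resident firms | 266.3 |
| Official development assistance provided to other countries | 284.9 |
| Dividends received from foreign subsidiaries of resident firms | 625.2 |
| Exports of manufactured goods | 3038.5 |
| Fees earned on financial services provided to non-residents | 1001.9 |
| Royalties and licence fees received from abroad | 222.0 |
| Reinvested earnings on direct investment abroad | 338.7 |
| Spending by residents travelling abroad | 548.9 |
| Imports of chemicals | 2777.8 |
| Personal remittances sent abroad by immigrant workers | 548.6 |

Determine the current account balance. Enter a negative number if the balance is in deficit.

-4721.7

Goods: -2777.8 - 6146.4 + 1388.2 + 3038.5 = -4497.5
Services: 222.0 + 266.3 + 1001.9 - 548.9 - 694.2 = 247.1
Primary income: 625.2 - 601.7 + 338.7 = 362.2
Secondary income: -284.9 - 548.6 = -833.5
Current account = (-4497.5) + 247.1 + 362.2 + (-833.5) = -4721.7
(Excluded from the current account — financial account: sale of domestic government bonds to non-residents 695.8, inward foreign direct investment in the manufacturing sector 983.1; capital account: acquisition of foreign patents and trademarks (non-produced assets) 152.2.)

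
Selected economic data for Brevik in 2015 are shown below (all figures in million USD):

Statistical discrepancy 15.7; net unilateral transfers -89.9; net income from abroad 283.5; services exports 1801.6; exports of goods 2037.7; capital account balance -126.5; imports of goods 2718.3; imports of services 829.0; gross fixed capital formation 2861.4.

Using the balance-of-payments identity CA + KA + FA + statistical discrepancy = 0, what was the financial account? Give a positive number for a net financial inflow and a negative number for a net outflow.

Goods balance = 2037.7 - 2718.3 = -680.6
Services balance = 1801.6 - 829.0 = 972.6
Trade balance (goods + services) = -680.6 + 972.6 = 292.0
Net primary income = 283.5
Net secondary income = -89.9
Current account = 292.0 + 283.5 + (-89.9) = 485.6
Financial account = -(485.6 + (-126.5) + 15.7) = -374.8

-374.8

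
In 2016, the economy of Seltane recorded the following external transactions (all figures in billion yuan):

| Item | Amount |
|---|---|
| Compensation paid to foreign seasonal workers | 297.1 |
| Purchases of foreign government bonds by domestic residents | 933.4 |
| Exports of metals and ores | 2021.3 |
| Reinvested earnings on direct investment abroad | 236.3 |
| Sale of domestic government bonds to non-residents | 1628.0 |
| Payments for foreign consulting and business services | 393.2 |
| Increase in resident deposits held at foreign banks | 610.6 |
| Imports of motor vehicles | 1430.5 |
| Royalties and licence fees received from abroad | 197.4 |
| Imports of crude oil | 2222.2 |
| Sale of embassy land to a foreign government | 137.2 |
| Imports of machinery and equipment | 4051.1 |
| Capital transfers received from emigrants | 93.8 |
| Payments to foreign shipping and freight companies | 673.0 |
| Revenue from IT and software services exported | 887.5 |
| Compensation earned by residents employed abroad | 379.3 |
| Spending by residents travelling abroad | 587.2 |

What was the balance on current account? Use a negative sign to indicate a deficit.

-5932.5

Goods: -4051.1 + 2021.3 - 1430.5 - 2222.2 = -5682.5
Services: 887.5 + 197.4 - 393.2 - 673.0 - 587.2 = -568.5
Primary income: 236.3 + 379.3 - 297.1 = 318.5
Current account = (-5682.5) + (-568.5) + 318.5 = -5932.5
(Excluded from the current account — financial account: purchases of foreign government bonds by domestic residents 933.4, sale of domestic government bonds to non-residents 1628.0, increase in resident deposits held at foreign banks 610.6; capital account: sale of embassy land to a foreign government 137.2, capital transfers received from emigrants 93.8.)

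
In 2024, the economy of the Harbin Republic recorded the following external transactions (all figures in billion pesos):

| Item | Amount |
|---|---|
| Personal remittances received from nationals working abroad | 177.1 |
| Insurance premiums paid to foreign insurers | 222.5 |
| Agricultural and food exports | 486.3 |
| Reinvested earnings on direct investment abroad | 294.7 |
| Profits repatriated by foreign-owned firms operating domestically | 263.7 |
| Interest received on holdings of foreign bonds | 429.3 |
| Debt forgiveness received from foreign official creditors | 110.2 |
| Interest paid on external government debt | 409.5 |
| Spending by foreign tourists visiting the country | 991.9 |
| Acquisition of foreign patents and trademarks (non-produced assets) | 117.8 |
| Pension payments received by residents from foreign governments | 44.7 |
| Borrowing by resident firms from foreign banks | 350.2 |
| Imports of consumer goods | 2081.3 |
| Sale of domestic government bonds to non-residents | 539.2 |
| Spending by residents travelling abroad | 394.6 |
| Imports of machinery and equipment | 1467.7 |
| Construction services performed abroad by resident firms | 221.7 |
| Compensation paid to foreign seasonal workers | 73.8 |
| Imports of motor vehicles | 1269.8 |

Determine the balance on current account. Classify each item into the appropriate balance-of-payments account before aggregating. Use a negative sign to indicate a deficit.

Goods: -2081.3 - 1269.8 - 1467.7 + 486.3 = -4332.5
Services: 221.7 - 222.5 + 991.9 - 394.6 = 596.5
Primary income: -409.5 + 294.7 + 429.3 - 73.8 - 263.7 = -23.0
Secondary income: 44.7 + 177.1 = 221.8
Current account = (-4332.5) + 596.5 + (-23.0) + 221.8 = -3537.2
(Excluded from the current account — capital account: debt forgiveness received from foreign official creditors 110.2, acquisition of foreign patents and trademarks (non-produced assets) 117.8; financial account: borrowing by resident firms from foreign banks 350.2, sale of domestic government bonds to non-residents 539.2.)

-3537.2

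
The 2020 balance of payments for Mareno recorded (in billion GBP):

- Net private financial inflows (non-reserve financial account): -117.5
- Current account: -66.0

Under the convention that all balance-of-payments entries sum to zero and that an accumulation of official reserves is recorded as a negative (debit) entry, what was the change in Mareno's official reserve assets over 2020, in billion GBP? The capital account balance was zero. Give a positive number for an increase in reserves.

Official reserve transactions balance = -((-66.0) + (-117.5)) = 183.5
An accumulation of reserves is recorded as a debit (negative entry), so the change in the stock of reserves is the negative of that balance.
Change in official reserves = -(183.5) = -183.5

-183.5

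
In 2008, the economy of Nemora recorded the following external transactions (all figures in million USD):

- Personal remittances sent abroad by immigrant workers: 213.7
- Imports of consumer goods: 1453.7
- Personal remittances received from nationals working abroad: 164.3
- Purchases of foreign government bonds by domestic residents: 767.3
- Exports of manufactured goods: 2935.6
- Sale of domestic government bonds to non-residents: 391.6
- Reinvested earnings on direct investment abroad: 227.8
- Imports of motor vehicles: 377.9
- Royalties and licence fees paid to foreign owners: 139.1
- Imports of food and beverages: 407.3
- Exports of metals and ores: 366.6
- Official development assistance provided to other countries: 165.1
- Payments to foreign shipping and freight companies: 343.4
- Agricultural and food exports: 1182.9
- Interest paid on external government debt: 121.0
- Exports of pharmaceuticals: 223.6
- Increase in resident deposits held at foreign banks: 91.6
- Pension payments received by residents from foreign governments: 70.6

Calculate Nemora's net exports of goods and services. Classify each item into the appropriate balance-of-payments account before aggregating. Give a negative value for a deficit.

1987.3

Goods: -1453.7 + 366.6 - 377.9 + 2935.6 + 1182.9 - 407.3 + 223.6 = 2469.8
Services: -139.1 - 343.4 = -482.5
Trade balance = 2469.8 + (-482.5) = 1987.3
(Excluded from the trade balance — secondary income: personal remittances sent abroad by immigrant workers 213.7, personal remittances received from nationals working abroad 164.3, official development assistance provided to other countries 165.1, pension payments received by residents from foreign governments 70.6; financial account: purchases of foreign government bonds by domestic residents 767.3, sale of domestic government bonds to non-residents 391.6, increase in resident deposits held at foreign banks 91.6; primary income: reinvested earnings on direct investment abroad 227.8, interest paid on external government debt 121.0.)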